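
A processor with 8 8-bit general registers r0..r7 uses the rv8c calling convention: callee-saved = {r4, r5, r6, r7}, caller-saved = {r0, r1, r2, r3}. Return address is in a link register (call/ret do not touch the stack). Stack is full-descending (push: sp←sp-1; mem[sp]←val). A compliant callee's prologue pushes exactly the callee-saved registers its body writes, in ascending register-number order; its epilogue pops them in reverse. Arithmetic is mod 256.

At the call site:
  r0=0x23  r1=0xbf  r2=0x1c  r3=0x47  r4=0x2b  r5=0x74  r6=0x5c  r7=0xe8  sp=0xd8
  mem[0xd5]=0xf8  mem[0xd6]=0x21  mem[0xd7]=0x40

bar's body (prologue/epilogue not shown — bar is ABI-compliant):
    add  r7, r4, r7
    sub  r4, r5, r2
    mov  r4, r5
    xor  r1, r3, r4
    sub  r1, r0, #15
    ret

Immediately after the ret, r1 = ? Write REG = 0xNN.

prologue: push r4 -> mem[0xd7]=0x2b, sp=0xd7
prologue: push r7 -> mem[0xd6]=0xe8, sp=0xd6
body[0] add  r7, r4, r7 -> r7=0x13
body[1] sub  r4, r5, r2 -> r4=0x58
body[2] mov  r4, r5 -> r4=0x74
body[3] xor  r1, r3, r4 -> r1=0x33
body[4] sub  r1, r0, #15 -> r1=0x14
epilogue: pop r7=0xe8, sp=0xd7
epilogue: pop r4=0x2b, sp=0xd8
r1 is caller-saved -> body value

REG = 0x14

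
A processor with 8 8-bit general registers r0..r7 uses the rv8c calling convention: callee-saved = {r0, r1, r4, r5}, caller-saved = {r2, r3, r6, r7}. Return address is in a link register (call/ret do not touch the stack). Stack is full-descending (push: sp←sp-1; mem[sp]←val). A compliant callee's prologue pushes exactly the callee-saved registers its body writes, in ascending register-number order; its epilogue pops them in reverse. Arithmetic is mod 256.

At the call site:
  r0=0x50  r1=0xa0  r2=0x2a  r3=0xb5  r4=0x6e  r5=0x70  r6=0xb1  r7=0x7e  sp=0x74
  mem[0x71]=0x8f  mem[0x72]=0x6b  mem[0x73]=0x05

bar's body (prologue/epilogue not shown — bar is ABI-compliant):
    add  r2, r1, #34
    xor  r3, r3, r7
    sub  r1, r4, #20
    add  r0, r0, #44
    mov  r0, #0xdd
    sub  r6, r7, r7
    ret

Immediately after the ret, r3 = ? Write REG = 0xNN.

REG = 0xcb

prologue: push r0 → mem[0x73]=0x50, sp=0x73
prologue: push r1 → mem[0x72]=0xa0, sp=0x72
body[0] add  r2, r1, #34 → r2=0xc2
body[1] xor  r3, r3, r7 → r3=0xcb
body[2] sub  r1, r4, #20 → r1=0x5a
body[3] add  r0, r0, #44 → r0=0x7c
body[4] mov  r0, #0xdd → r0=0xdd
body[5] sub  r6, r7, r7 → r6=0x00
epilogue: pop r1=0xa0, sp=0x73
epilogue: pop r0=0x50, sp=0x74
r3 is caller-saved → body value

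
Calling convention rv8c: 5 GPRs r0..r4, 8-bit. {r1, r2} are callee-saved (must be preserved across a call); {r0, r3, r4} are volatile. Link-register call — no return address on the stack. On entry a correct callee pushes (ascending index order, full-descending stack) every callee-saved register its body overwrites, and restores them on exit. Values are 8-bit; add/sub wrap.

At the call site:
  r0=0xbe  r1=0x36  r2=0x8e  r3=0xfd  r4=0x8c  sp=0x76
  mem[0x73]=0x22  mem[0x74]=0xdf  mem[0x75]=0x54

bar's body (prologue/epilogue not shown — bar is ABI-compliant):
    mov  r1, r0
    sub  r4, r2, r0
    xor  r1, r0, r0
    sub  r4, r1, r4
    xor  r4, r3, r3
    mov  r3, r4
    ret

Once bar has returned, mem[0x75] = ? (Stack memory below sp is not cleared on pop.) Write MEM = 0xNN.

MEM = 0x36

prologue: push r1 → mem[0x75]=0x36, sp=0x75
body[0] mov  r1, r0 → r1=0xbe
body[1] sub  r4, r2, r0 → r4=0xd0
body[2] xor  r1, r0, r0 → r1=0x00
body[3] sub  r4, r1, r4 → r4=0x30
body[4] xor  r4, r3, r3 → r4=0x00
body[5] mov  r3, r4 → r3=0x00
epilogue: pop r1=0x36, sp=0x76
prologue pushed ['r1'] at ['0x75']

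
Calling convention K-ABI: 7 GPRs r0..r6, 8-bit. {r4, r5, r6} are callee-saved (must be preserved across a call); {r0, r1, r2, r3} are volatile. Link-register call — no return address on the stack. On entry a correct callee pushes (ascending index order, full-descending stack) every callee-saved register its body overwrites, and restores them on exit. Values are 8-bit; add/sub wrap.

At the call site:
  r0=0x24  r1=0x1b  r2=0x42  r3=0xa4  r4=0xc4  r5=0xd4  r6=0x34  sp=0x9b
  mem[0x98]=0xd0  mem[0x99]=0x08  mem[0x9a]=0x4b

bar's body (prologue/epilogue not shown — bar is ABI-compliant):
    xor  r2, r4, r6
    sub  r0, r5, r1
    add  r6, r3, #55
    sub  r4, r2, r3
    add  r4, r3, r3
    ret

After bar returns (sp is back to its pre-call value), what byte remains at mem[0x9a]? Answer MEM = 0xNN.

MEM = 0xc4

prologue: push r4 -> mem[0x9a]=0xc4, sp=0x9a
prologue: push r6 -> mem[0x99]=0x34, sp=0x99
body[0] xor  r2, r4, r6 -> r2=0xf0
body[1] sub  r0, r5, r1 -> r0=0xb9
body[2] add  r6, r3, #55 -> r6=0xdb
body[3] sub  r4, r2, r3 -> r4=0x4c
body[4] add  r4, r3, r3 -> r4=0x48
epilogue: pop r6=0x34, sp=0x9a
epilogue: pop r4=0xc4, sp=0x9b
prologue pushed ['r4', 'r6'] at ['0x9a', '0x99']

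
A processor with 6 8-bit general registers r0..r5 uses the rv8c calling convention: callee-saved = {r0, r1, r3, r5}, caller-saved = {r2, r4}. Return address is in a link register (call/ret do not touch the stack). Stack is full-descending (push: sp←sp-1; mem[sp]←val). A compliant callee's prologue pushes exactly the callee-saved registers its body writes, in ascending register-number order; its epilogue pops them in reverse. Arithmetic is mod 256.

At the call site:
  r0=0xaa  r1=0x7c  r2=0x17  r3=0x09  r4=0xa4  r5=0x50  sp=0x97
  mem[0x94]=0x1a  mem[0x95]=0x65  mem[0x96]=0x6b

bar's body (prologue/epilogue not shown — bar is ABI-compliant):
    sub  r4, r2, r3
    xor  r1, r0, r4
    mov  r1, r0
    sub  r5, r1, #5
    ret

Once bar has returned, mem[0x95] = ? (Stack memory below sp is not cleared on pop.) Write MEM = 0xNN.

prologue: push r1 -> mem[0x96]=0x7c, sp=0x96
prologue: push r5 -> mem[0x95]=0x50, sp=0x95
body[0] sub  r4, r2, r3 -> r4=0x0e
body[1] xor  r1, r0, r4 -> r1=0xa4
body[2] mov  r1, r0 -> r1=0xaa
body[3] sub  r5, r1, #5 -> r5=0xa5
epilogue: pop r5=0x50, sp=0x96
epilogue: pop r1=0x7c, sp=0x97
prologue pushed ['r1', 'r5'] at ['0x96', '0x95']

MEM = 0x50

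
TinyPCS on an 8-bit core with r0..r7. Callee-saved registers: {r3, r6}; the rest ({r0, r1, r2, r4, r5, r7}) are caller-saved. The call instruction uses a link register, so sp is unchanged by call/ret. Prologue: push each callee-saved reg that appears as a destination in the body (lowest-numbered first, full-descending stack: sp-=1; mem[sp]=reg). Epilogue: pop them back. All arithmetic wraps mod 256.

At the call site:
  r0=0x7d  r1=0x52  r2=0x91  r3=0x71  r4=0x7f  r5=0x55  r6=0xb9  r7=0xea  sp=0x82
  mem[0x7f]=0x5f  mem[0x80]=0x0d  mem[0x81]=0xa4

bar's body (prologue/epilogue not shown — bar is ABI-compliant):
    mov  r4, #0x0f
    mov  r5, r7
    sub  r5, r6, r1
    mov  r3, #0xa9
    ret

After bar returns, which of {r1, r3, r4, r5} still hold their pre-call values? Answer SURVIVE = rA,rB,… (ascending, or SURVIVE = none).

SURVIVE = r1,r3

prologue: push r3 → mem[0x81]=0x71, sp=0x81
body[0] mov  r4, #0x0f → r4=0x0f
body[1] mov  r5, r7 → r5=0xea
body[2] sub  r5, r6, r1 → r5=0x67
body[3] mov  r3, #0xa9 → r3=0xa9
epilogue: pop r3=0x71, sp=0x82
r1: caller-saved, written=False
r3: callee-saved, written=True
r4: caller-saved, written=True
r5: caller-saved, written=True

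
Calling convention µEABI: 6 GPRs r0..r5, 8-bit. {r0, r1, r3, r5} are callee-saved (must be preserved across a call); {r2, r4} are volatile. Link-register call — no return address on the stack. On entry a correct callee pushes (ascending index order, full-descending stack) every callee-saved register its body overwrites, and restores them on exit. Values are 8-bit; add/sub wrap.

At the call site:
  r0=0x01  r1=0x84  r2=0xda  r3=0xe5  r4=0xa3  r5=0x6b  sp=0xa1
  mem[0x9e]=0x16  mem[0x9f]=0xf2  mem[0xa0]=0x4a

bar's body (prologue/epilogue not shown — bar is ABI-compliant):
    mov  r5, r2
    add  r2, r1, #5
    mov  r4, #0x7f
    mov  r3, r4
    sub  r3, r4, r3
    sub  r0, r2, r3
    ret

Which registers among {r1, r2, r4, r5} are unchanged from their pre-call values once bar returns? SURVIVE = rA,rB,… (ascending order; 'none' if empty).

SURVIVE = r1,r5

prologue: push r0 → mem[0xa0]=0x01, sp=0xa0
prologue: push r3 → mem[0x9f]=0xe5, sp=0x9f
prologue: push r5 → mem[0x9e]=0x6b, sp=0x9e
body[0] mov  r5, r2 → r5=0xda
body[1] add  r2, r1, #5 → r2=0x89
body[2] mov  r4, #0x7f → r4=0x7f
body[3] mov  r3, r4 → r3=0x7f
body[4] sub  r3, r4, r3 → r3=0x00
body[5] sub  r0, r2, r3 → r0=0x89
epilogue: pop r5=0x6b, sp=0x9f
epilogue: pop r3=0xe5, sp=0xa0
epilogue: pop r0=0x01, sp=0xa1
r1: callee-saved, written=False
r2: caller-saved, written=True
r4: caller-saved, written=True
r5: callee-saved, written=True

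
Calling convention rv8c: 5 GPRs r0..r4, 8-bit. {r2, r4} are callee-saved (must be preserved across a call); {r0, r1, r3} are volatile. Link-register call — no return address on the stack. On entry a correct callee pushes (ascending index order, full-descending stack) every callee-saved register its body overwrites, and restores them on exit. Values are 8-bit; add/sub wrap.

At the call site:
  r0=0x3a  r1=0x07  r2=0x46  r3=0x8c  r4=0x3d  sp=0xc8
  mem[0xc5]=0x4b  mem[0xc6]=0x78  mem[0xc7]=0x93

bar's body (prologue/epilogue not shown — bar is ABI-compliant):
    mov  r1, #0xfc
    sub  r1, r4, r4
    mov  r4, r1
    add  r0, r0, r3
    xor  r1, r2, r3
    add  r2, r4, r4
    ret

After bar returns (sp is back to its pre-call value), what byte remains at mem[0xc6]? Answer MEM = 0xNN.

MEM = 0x3d

prologue: push r2 → mem[0xc7]=0x46, sp=0xc7
prologue: push r4 → mem[0xc6]=0x3d, sp=0xc6
body[0] mov  r1, #0xfc → r1=0xfc
body[1] sub  r1, r4, r4 → r1=0x00
body[2] mov  r4, r1 → r4=0x00
body[3] add  r0, r0, r3 → r0=0xc6
body[4] xor  r1, r2, r3 → r1=0xca
body[5] add  r2, r4, r4 → r2=0x00
epilogue: pop r4=0x3d, sp=0xc7
epilogue: pop r2=0x46, sp=0xc8
prologue pushed ['r2', 'r4'] at ['0xc7', '0xc6']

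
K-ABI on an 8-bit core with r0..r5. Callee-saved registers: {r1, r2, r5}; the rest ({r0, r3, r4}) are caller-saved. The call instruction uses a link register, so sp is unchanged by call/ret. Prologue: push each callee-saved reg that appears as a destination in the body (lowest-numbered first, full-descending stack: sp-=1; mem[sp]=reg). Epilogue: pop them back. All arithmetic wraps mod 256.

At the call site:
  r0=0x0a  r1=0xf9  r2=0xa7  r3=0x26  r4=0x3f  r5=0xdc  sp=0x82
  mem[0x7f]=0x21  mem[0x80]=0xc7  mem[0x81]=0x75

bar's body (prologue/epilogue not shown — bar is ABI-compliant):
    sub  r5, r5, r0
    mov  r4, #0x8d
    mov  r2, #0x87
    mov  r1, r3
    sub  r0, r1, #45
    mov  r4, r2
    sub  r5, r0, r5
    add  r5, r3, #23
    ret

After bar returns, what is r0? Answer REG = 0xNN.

REG = 0xf9

prologue: push r1 → mem[0x81]=0xf9, sp=0x81
prologue: push r2 → mem[0x80]=0xa7, sp=0x80
prologue: push r5 → mem[0x7f]=0xdc, sp=0x7f
body[0] sub  r5, r5, r0 → r5=0xd2
body[1] mov  r4, #0x8d → r4=0x8d
body[2] mov  r2, #0x87 → r2=0x87
body[3] mov  r1, r3 → r1=0x26
body[4] sub  r0, r1, #45 → r0=0xf9
body[5] mov  r4, r2 → r4=0x87
body[6] sub  r5, r0, r5 → r5=0x27
body[7] add  r5, r3, #23 → r5=0x3d
epilogue: pop r5=0xdc, sp=0x80
epilogue: pop r2=0xa7, sp=0x81
epilogue: pop r1=0xf9, sp=0x82
r0 is caller-saved → body value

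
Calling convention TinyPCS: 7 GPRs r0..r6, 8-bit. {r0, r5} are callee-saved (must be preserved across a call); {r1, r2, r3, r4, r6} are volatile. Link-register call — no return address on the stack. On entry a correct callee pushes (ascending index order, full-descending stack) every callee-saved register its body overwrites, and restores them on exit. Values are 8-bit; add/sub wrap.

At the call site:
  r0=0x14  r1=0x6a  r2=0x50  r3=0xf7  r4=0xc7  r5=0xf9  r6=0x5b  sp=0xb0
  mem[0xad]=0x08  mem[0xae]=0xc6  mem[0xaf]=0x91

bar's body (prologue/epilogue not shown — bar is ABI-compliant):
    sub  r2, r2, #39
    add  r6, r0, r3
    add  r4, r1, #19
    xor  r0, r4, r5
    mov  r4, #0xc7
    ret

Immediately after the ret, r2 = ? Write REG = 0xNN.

REG = 0x29

prologue: push r0 -> mem[0xaf]=0x14, sp=0xaf
body[0] sub  r2, r2, #39 -> r2=0x29
body[1] add  r6, r0, r3 -> r6=0x0b
body[2] add  r4, r1, #19 -> r4=0x7d
body[3] xor  r0, r4, r5 -> r0=0x84
body[4] mov  r4, #0xc7 -> r4=0xc7
epilogue: pop r0=0x14, sp=0xb0
r2 is caller-saved -> body value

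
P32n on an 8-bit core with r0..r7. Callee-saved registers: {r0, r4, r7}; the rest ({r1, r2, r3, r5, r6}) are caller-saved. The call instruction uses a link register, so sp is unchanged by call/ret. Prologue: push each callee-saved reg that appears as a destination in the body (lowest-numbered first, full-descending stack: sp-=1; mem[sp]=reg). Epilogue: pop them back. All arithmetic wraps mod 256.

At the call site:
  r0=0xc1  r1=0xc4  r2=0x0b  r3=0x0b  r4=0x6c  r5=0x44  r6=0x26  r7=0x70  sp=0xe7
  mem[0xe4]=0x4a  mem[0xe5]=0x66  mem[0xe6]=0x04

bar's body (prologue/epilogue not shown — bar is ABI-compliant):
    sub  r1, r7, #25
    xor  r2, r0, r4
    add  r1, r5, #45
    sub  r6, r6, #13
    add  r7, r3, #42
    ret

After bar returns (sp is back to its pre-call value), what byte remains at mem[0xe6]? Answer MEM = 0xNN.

prologue: push r7 → mem[0xe6]=0x70, sp=0xe6
body[0] sub  r1, r7, #25 → r1=0x57
body[1] xor  r2, r0, r4 → r2=0xad
body[2] add  r1, r5, #45 → r1=0x71
body[3] sub  r6, r6, #13 → r6=0x19
body[4] add  r7, r3, #42 → r7=0x35
epilogue: pop r7=0x70, sp=0xe7
prologue pushed ['r7'] at ['0xe6']

MEM = 0x70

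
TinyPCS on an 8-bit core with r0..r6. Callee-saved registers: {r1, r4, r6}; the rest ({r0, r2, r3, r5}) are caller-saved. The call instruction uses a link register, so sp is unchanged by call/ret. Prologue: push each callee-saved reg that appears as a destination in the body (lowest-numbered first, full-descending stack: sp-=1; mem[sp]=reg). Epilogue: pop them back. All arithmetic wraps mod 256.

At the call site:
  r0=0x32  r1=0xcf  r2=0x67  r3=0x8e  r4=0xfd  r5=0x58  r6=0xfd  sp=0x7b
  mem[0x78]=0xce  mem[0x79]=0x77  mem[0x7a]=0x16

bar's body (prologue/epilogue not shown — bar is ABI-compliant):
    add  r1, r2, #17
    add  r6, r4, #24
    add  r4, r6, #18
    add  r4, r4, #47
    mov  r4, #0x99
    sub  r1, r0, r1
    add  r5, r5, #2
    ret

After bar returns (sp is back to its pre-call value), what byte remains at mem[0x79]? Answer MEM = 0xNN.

prologue: push r1 -> mem[0x7a]=0xcf, sp=0x7a
prologue: push r4 -> mem[0x79]=0xfd, sp=0x79
prologue: push r6 -> mem[0x78]=0xfd, sp=0x78
body[0] add  r1, r2, #17 -> r1=0x78
body[1] add  r6, r4, #24 -> r6=0x15
body[2] add  r4, r6, #18 -> r4=0x27
body[3] add  r4, r4, #47 -> r4=0x56
body[4] mov  r4, #0x99 -> r4=0x99
body[5] sub  r1, r0, r1 -> r1=0xba
body[6] add  r5, r5, #2 -> r5=0x5a
epilogue: pop r6=0xfd, sp=0x79
epilogue: pop r4=0xfd, sp=0x7a
epilogue: pop r1=0xcf, sp=0x7b
prologue pushed ['r1', 'r4', 'r6'] at ['0x7a', '0x79', '0x78']

MEM = 0xfd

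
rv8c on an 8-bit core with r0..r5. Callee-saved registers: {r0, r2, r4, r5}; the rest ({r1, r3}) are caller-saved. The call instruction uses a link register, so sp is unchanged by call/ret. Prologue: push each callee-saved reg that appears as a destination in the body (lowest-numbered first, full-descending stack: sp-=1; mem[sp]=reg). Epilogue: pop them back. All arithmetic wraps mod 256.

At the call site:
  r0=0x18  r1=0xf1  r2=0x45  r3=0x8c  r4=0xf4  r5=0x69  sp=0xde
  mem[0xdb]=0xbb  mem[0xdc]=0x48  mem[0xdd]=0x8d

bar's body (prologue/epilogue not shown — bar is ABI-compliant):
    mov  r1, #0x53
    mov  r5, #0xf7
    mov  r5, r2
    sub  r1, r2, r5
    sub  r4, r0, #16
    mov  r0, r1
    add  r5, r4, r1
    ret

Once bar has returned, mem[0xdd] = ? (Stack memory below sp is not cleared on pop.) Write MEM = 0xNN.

prologue: push r0 → mem[0xdd]=0x18, sp=0xdd
prologue: push r4 → mem[0xdc]=0xf4, sp=0xdc
prologue: push r5 → mem[0xdb]=0x69, sp=0xdb
body[0] mov  r1, #0x53 → r1=0x53
body[1] mov  r5, #0xf7 → r5=0xf7
body[2] mov  r5, r2 → r5=0x45
body[3] sub  r1, r2, r5 → r1=0x00
body[4] sub  r4, r0, #16 → r4=0x08
body[5] mov  r0, r1 → r0=0x00
body[6] add  r5, r4, r1 → r5=0x08
epilogue: pop r5=0x69, sp=0xdc
epilogue: pop r4=0xf4, sp=0xdd
epilogue: pop r0=0x18, sp=0xde
prologue pushed ['r0', 'r4', 'r5'] at ['0xdd', '0xdc', '0xdb']

MEM = 0x18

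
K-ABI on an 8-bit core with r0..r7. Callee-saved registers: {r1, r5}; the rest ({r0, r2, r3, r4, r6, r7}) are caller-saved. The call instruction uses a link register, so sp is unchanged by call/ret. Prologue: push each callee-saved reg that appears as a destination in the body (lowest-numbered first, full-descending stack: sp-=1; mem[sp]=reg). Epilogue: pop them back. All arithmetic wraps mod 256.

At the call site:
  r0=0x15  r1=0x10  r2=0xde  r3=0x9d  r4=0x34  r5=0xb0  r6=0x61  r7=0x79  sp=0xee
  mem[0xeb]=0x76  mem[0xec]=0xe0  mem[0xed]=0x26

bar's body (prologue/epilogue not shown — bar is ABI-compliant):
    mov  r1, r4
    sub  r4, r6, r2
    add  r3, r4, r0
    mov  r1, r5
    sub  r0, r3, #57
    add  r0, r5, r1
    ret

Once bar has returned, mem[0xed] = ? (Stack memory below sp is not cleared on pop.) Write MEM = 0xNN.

prologue: push r1 → mem[0xed]=0x10, sp=0xed
body[0] mov  r1, r4 → r1=0x34
body[1] sub  r4, r6, r2 → r4=0x83
body[2] add  r3, r4, r0 → r3=0x98
body[3] mov  r1, r5 → r1=0xb0
body[4] sub  r0, r3, #57 → r0=0x5f
body[5] add  r0, r5, r1 → r0=0x60
epilogue: pop r1=0x10, sp=0xee
prologue pushed ['r1'] at ['0xed']

MEM = 0x10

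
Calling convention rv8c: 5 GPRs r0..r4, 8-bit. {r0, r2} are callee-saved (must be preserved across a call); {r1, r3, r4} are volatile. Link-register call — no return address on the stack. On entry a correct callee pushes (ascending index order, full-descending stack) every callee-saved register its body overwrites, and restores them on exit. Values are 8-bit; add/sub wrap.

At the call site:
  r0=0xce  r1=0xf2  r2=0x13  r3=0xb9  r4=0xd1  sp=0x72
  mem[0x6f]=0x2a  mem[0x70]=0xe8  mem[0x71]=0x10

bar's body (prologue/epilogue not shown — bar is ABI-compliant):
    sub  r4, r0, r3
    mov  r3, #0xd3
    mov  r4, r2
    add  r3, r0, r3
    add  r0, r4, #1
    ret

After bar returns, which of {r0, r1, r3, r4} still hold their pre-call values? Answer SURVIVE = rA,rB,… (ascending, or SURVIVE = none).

SURVIVE = r0,r1

prologue: push r0 -> mem[0x71]=0xce, sp=0x71
body[0] sub  r4, r0, r3 -> r4=0x15
body[1] mov  r3, #0xd3 -> r3=0xd3
body[2] mov  r4, r2 -> r4=0x13
body[3] add  r3, r0, r3 -> r3=0xa1
body[4] add  r0, r4, #1 -> r0=0x14
epilogue: pop r0=0xce, sp=0x72
r0: callee-saved, written=True
r1: caller-saved, written=False
r3: caller-saved, written=True
r4: caller-saved, written=True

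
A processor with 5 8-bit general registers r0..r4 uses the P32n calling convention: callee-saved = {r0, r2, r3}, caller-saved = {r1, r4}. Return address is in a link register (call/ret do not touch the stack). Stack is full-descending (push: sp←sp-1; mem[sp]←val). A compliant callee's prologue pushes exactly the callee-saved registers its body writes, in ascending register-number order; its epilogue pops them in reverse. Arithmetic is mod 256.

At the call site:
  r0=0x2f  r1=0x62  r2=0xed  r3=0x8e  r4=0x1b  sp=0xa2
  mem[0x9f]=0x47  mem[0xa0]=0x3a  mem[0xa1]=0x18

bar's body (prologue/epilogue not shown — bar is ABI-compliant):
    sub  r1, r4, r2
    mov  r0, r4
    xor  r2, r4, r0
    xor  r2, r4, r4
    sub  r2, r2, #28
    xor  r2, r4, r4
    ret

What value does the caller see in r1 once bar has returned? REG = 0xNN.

prologue: push r0 → mem[0xa1]=0x2f, sp=0xa1
prologue: push r2 → mem[0xa0]=0xed, sp=0xa0
body[0] sub  r1, r4, r2 → r1=0x2e
body[1] mov  r0, r4 → r0=0x1b
body[2] xor  r2, r4, r0 → r2=0x00
body[3] xor  r2, r4, r4 → r2=0x00
body[4] sub  r2, r2, #28 → r2=0xe4
body[5] xor  r2, r4, r4 → r2=0x00
epilogue: pop r2=0xed, sp=0xa1
epilogue: pop r0=0x2f, sp=0xa2
r1 is caller-saved → body value

REG = 0x2e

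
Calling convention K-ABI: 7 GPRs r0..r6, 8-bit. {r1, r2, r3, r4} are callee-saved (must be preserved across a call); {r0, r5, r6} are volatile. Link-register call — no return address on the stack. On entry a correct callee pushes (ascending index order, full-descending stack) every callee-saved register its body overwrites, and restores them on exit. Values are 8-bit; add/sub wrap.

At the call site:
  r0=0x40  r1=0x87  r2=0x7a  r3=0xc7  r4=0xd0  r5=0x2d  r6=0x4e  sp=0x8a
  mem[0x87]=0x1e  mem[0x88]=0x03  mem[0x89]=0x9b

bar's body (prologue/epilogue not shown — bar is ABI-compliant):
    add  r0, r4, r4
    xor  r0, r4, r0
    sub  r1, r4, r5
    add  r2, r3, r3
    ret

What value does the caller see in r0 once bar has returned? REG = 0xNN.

REG = 0x70

prologue: push r1 → mem[0x89]=0x87, sp=0x89
prologue: push r2 → mem[0x88]=0x7a, sp=0x88
body[0] add  r0, r4, r4 → r0=0xa0
body[1] xor  r0, r4, r0 → r0=0x70
body[2] sub  r1, r4, r5 → r1=0xa3
body[3] add  r2, r3, r3 → r2=0x8e
epilogue: pop r2=0x7a, sp=0x89
epilogue: pop r1=0x87, sp=0x8a
r0 is caller-saved → body value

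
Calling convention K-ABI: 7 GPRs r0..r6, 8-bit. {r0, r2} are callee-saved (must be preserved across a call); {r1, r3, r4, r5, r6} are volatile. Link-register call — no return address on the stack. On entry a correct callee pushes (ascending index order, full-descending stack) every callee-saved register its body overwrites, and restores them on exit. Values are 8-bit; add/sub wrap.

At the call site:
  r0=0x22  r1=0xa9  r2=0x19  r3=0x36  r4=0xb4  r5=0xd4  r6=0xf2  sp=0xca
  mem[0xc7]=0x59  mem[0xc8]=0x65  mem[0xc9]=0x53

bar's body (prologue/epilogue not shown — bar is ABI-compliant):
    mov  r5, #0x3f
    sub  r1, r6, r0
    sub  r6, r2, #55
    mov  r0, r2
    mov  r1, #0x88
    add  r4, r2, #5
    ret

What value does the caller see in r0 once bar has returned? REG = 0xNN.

REG = 0x22

prologue: push r0 → mem[0xc9]=0x22, sp=0xc9
body[0] mov  r5, #0x3f → r5=0x3f
body[1] sub  r1, r6, r0 → r1=0xd0
body[2] sub  r6, r2, #55 → r6=0xe2
body[3] mov  r0, r2 → r0=0x19
body[4] mov  r1, #0x88 → r1=0x88
body[5] add  r4, r2, #5 → r4=0x1e
epilogue: pop r0=0x22, sp=0xca
r0 is callee-saved → restored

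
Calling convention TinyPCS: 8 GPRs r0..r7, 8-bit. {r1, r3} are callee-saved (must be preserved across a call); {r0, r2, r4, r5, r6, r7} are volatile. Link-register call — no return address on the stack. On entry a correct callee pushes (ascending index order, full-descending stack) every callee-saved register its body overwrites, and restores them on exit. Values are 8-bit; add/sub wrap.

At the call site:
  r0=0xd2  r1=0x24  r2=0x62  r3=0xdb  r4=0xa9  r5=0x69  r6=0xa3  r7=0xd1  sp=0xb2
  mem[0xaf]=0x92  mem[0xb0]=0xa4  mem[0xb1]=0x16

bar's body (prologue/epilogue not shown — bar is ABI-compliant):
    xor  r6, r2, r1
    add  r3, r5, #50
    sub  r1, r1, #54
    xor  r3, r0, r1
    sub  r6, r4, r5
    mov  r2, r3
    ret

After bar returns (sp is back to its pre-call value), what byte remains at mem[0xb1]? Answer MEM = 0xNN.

MEM = 0x24

prologue: push r1 → mem[0xb1]=0x24, sp=0xb1
prologue: push r3 → mem[0xb0]=0xdb, sp=0xb0
body[0] xor  r6, r2, r1 → r6=0x46
body[1] add  r3, r5, #50 → r3=0x9b
body[2] sub  r1, r1, #54 → r1=0xee
body[3] xor  r3, r0, r1 → r3=0x3c
body[4] sub  r6, r4, r5 → r6=0x40
body[5] mov  r2, r3 → r2=0x3c
epilogue: pop r3=0xdb, sp=0xb1
epilogue: pop r1=0x24, sp=0xb2
prologue pushed ['r1', 'r3'] at ['0xb1', '0xb0']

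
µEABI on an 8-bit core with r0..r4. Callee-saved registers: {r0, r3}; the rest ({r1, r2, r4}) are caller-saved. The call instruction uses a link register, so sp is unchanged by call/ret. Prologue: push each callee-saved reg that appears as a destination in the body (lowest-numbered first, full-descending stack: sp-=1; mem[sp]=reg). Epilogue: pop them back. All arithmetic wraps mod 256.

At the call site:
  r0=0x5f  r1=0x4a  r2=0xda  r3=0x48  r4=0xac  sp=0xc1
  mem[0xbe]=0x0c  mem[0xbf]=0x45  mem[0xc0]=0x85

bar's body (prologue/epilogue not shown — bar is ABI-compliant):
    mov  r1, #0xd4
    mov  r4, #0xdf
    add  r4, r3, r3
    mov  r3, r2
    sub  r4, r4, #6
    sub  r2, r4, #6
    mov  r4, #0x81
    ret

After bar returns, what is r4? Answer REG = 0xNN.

REG = 0x81

prologue: push r3 -> mem[0xc0]=0x48, sp=0xc0
body[0] mov  r1, #0xd4 -> r1=0xd4
body[1] mov  r4, #0xdf -> r4=0xdf
body[2] add  r4, r3, r3 -> r4=0x90
body[3] mov  r3, r2 -> r3=0xda
body[4] sub  r4, r4, #6 -> r4=0x8a
body[5] sub  r2, r4, #6 -> r2=0x84
body[6] mov  r4, #0x81 -> r4=0x81
epilogue: pop r3=0x48, sp=0xc1
r4 is caller-saved -> body value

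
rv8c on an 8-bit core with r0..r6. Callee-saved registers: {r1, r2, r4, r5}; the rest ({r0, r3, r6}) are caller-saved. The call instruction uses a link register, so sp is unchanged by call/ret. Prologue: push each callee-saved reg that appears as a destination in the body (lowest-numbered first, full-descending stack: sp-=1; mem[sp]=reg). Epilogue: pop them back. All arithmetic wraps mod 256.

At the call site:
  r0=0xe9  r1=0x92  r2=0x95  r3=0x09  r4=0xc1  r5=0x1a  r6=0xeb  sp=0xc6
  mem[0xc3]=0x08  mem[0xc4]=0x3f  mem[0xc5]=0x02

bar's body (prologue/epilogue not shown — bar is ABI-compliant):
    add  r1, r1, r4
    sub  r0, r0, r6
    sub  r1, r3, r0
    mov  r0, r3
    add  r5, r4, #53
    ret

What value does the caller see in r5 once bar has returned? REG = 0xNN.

prologue: push r1 -> mem[0xc5]=0x92, sp=0xc5
prologue: push r5 -> mem[0xc4]=0x1a, sp=0xc4
body[0] add  r1, r1, r4 -> r1=0x53
body[1] sub  r0, r0, r6 -> r0=0xfe
body[2] sub  r1, r3, r0 -> r1=0x0b
body[3] mov  r0, r3 -> r0=0x09
body[4] add  r5, r4, #53 -> r5=0xf6
epilogue: pop r5=0x1a, sp=0xc5
epilogue: pop r1=0x92, sp=0xc6
r5 is callee-saved -> restored

REG = 0x1a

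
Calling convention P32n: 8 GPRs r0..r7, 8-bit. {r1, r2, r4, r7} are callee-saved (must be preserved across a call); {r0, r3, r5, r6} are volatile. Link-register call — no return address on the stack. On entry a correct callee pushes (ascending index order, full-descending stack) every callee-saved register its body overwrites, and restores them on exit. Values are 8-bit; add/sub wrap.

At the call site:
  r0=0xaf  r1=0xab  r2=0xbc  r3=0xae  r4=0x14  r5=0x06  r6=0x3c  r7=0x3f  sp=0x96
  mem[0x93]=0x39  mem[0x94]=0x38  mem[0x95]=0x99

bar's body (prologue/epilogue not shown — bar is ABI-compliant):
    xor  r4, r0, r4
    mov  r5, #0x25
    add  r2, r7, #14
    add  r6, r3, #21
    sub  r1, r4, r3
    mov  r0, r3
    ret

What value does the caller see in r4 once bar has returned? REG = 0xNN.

REG = 0x14

prologue: push r1 -> mem[0x95]=0xab, sp=0x95
prologue: push r2 -> mem[0x94]=0xbc, sp=0x94
prologue: push r4 -> mem[0x93]=0x14, sp=0x93
body[0] xor  r4, r0, r4 -> r4=0xbb
body[1] mov  r5, #0x25 -> r5=0x25
body[2] add  r2, r7, #14 -> r2=0x4d
body[3] add  r6, r3, #21 -> r6=0xc3
body[4] sub  r1, r4, r3 -> r1=0x0d
body[5] mov  r0, r3 -> r0=0xae
epilogue: pop r4=0x14, sp=0x94
epilogue: pop r2=0xbc, sp=0x95
epilogue: pop r1=0xab, sp=0x96
r4 is callee-saved -> restored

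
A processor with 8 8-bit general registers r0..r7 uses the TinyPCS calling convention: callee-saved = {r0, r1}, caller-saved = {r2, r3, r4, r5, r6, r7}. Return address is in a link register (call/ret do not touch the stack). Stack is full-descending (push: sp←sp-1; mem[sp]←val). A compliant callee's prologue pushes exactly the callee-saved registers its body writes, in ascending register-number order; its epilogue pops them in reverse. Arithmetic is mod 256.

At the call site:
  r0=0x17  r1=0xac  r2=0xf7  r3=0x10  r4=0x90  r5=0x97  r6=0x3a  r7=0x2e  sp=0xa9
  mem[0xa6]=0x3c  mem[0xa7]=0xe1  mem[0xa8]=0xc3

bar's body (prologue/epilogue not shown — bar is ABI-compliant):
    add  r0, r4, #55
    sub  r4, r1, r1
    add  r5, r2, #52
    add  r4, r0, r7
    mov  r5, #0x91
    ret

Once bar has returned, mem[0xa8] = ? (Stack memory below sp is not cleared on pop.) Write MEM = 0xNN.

MEM = 0x17

prologue: push r0 → mem[0xa8]=0x17, sp=0xa8
body[0] add  r0, r4, #55 → r0=0xc7
body[1] sub  r4, r1, r1 → r4=0x00
body[2] add  r5, r2, #52 → r5=0x2b
body[3] add  r4, r0, r7 → r4=0xf5
body[4] mov  r5, #0x91 → r5=0x91
epilogue: pop r0=0x17, sp=0xa9
prologue pushed ['r0'] at ['0xa8']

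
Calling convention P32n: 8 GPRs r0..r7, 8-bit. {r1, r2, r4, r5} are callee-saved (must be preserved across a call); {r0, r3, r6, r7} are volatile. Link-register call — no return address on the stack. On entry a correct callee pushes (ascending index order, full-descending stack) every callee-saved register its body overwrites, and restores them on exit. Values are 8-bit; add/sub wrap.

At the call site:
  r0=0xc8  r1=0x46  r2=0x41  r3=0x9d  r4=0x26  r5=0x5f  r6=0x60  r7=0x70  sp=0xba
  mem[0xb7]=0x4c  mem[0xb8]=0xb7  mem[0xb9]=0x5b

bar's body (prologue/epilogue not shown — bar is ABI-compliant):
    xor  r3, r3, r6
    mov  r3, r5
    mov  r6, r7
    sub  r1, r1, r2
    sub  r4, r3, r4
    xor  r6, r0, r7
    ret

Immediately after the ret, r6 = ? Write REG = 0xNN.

prologue: push r1 → mem[0xb9]=0x46, sp=0xb9
prologue: push r4 → mem[0xb8]=0x26, sp=0xb8
body[0] xor  r3, r3, r6 → r3=0xfd
body[1] mov  r3, r5 → r3=0x5f
body[2] mov  r6, r7 → r6=0x70
body[3] sub  r1, r1, r2 → r1=0x05
body[4] sub  r4, r3, r4 → r4=0x39
body[5] xor  r6, r0, r7 → r6=0xb8
epilogue: pop r4=0x26, sp=0xb9
epilogue: pop r1=0x46, sp=0xba
r6 is caller-saved → body value

REG = 0xb8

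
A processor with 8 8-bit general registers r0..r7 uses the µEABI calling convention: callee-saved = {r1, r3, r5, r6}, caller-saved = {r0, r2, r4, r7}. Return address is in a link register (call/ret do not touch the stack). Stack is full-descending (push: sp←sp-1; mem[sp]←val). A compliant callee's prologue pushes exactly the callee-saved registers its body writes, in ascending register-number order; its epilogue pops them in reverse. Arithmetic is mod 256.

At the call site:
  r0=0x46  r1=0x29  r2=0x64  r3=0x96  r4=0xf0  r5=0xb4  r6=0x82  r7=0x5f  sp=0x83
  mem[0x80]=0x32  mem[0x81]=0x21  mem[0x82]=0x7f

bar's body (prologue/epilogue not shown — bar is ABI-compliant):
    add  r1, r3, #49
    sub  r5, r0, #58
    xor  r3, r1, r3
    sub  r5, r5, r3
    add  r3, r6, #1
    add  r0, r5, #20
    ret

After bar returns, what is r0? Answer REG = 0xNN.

prologue: push r1 → mem[0x82]=0x29, sp=0x82
prologue: push r3 → mem[0x81]=0x96, sp=0x81
prologue: push r5 → mem[0x80]=0xb4, sp=0x80
body[0] add  r1, r3, #49 → r1=0xc7
body[1] sub  r5, r0, #58 → r5=0x0c
body[2] xor  r3, r1, r3 → r3=0x51
body[3] sub  r5, r5, r3 → r5=0xbb
body[4] add  r3, r6, #1 → r3=0x83
body[5] add  r0, r5, #20 → r0=0xcf
epilogue: pop r5=0xb4, sp=0x81
epilogue: pop r3=0x96, sp=0x82
epilogue: pop r1=0x29, sp=0x83
r0 is caller-saved → body value

REG = 0xcf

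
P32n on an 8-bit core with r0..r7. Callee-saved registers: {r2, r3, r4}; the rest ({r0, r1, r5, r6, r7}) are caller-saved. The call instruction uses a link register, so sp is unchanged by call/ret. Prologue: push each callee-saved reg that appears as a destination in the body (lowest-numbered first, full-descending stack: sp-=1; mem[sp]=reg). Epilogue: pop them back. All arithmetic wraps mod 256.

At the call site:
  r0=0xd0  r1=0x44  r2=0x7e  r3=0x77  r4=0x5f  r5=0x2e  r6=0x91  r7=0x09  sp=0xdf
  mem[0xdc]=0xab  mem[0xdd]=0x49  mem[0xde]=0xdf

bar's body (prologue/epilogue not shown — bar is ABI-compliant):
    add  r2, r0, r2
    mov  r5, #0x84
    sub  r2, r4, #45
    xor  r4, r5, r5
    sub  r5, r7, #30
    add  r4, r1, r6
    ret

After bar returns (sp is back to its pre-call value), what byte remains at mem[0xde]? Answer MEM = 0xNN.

MEM = 0x7e

prologue: push r2 → mem[0xde]=0x7e, sp=0xde
prologue: push r4 → mem[0xdd]=0x5f, sp=0xdd
body[0] add  r2, r0, r2 → r2=0x4e
body[1] mov  r5, #0x84 → r5=0x84
body[2] sub  r2, r4, #45 → r2=0x32
body[3] xor  r4, r5, r5 → r4=0x00
body[4] sub  r5, r7, #30 → r5=0xeb
body[5] add  r4, r1, r6 → r4=0xd5
epilogue: pop r4=0x5f, sp=0xde
epilogue: pop r2=0x7e, sp=0xdf
prologue pushed ['r2', 'r4'] at ['0xde', '0xdd']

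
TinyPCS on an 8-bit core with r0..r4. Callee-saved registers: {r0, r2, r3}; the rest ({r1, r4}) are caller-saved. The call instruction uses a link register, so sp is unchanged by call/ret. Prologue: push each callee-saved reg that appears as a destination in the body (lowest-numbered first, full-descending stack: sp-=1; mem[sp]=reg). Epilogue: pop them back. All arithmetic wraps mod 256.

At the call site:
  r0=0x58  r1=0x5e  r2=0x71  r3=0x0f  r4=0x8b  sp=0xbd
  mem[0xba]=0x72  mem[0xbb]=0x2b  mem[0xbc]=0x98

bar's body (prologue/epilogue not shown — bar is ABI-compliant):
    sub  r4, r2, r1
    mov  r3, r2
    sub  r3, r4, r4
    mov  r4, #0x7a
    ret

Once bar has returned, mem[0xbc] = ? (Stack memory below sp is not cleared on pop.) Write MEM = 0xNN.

prologue: push r3 -> mem[0xbc]=0x0f, sp=0xbc
body[0] sub  r4, r2, r1 -> r4=0x13
body[1] mov  r3, r2 -> r3=0x71
body[2] sub  r3, r4, r4 -> r3=0x00
body[3] mov  r4, #0x7a -> r4=0x7a
epilogue: pop r3=0x0f, sp=0xbd
prologue pushed ['r3'] at ['0xbc']

MEM = 0x0f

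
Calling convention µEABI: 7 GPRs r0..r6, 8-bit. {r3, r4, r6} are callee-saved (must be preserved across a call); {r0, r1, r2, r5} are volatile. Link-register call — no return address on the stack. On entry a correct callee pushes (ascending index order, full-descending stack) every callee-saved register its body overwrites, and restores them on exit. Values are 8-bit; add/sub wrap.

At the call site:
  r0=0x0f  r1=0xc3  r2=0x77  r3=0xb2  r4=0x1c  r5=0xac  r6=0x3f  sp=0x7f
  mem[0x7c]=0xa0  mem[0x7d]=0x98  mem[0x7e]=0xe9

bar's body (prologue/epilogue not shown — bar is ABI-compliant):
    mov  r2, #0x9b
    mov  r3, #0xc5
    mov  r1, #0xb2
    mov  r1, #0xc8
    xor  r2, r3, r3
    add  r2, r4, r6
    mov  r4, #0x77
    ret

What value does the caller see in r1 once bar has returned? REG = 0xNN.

prologue: push r3 -> mem[0x7e]=0xb2, sp=0x7e
prologue: push r4 -> mem[0x7d]=0x1c, sp=0x7d
body[0] mov  r2, #0x9b -> r2=0x9b
body[1] mov  r3, #0xc5 -> r3=0xc5
body[2] mov  r1, #0xb2 -> r1=0xb2
body[3] mov  r1, #0xc8 -> r1=0xc8
body[4] xor  r2, r3, r3 -> r2=0x00
body[5] add  r2, r4, r6 -> r2=0x5b
body[6] mov  r4, #0x77 -> r4=0x77
epilogue: pop r4=0x1c, sp=0x7e
epilogue: pop r3=0xb2, sp=0x7f
r1 is caller-saved -> body value

REG = 0xc8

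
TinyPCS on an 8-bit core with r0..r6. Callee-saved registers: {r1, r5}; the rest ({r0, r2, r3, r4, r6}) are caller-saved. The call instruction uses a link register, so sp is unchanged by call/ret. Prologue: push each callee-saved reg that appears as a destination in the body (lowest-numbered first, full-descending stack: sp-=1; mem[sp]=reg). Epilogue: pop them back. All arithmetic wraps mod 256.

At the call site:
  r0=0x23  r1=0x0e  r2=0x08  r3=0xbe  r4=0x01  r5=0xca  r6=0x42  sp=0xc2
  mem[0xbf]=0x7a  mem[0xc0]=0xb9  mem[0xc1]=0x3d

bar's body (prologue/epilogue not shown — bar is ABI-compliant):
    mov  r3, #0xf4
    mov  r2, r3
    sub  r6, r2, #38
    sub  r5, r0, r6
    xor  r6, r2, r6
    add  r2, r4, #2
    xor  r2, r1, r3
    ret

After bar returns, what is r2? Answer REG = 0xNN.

REG = 0xfa

prologue: push r5 → mem[0xc1]=0xca, sp=0xc1
body[0] mov  r3, #0xf4 → r3=0xf4
body[1] mov  r2, r3 → r2=0xf4
body[2] sub  r6, r2, #38 → r6=0xce
body[3] sub  r5, r0, r6 → r5=0x55
body[4] xor  r6, r2, r6 → r6=0x3a
body[5] add  r2, r4, #2 → r2=0x03
body[6] xor  r2, r1, r3 → r2=0xfa
epilogue: pop r5=0xca, sp=0xc2
r2 is caller-saved → body value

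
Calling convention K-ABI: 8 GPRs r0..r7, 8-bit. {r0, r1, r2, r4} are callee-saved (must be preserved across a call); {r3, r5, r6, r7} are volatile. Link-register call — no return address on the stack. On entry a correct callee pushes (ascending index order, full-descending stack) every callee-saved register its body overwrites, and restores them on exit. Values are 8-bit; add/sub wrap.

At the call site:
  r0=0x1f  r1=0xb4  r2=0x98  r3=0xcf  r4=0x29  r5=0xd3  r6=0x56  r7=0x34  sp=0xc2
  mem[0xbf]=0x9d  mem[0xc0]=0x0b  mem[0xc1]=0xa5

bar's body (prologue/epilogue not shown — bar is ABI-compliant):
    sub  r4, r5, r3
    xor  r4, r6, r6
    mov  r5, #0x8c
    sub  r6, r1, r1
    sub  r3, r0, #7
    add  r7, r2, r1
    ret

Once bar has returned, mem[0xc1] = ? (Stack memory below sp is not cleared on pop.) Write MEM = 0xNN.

prologue: push r4 -> mem[0xc1]=0x29, sp=0xc1
body[0] sub  r4, r5, r3 -> r4=0x04
body[1] xor  r4, r6, r6 -> r4=0x00
body[2] mov  r5, #0x8c -> r5=0x8c
body[3] sub  r6, r1, r1 -> r6=0x00
body[4] sub  r3, r0, #7 -> r3=0x18
body[5] add  r7, r2, r1 -> r7=0x4c
epilogue: pop r4=0x29, sp=0xc2
prologue pushed ['r4'] at ['0xc1']

MEM = 0x29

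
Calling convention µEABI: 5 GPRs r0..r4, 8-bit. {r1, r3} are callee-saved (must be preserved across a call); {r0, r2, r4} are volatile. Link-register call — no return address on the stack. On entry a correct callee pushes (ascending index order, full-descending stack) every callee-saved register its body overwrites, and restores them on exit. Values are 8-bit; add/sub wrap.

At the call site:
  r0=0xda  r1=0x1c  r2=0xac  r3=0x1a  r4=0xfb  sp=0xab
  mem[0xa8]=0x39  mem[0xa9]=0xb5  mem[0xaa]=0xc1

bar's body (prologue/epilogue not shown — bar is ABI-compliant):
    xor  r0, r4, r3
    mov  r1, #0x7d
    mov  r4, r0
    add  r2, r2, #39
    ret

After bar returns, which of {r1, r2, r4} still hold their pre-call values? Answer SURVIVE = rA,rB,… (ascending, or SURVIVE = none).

SURVIVE = r1

prologue: push r1 → mem[0xaa]=0x1c, sp=0xaa
body[0] xor  r0, r4, r3 → r0=0xe1
body[1] mov  r1, #0x7d → r1=0x7d
body[2] mov  r4, r0 → r4=0xe1
body[3] add  r2, r2, #39 → r2=0xd3
epilogue: pop r1=0x1c, sp=0xab
r1: callee-saved, written=True
r2: caller-saved, written=True
r4: caller-saved, written=True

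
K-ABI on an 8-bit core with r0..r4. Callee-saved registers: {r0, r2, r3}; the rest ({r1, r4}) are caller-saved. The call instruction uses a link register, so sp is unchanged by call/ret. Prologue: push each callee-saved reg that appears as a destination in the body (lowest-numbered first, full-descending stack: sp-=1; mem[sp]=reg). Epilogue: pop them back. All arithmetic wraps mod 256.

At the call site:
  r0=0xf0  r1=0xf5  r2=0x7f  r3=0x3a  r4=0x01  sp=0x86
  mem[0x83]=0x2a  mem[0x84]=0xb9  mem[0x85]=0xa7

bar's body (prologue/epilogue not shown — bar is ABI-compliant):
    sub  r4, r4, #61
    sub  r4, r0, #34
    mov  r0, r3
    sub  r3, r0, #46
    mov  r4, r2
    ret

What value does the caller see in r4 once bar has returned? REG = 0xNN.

prologue: push r0 → mem[0x85]=0xf0, sp=0x85
prologue: push r3 → mem[0x84]=0x3a, sp=0x84
body[0] sub  r4, r4, #61 → r4=0xc4
body[1] sub  r4, r0, #34 → r4=0xce
body[2] mov  r0, r3 → r0=0x3a
body[3] sub  r3, r0, #46 → r3=0x0c
body[4] mov  r4, r2 → r4=0x7f
epilogue: pop r3=0x3a, sp=0x85
epilogue: pop r0=0xf0, sp=0x86
r4 is caller-saved → body value

REG = 0x7f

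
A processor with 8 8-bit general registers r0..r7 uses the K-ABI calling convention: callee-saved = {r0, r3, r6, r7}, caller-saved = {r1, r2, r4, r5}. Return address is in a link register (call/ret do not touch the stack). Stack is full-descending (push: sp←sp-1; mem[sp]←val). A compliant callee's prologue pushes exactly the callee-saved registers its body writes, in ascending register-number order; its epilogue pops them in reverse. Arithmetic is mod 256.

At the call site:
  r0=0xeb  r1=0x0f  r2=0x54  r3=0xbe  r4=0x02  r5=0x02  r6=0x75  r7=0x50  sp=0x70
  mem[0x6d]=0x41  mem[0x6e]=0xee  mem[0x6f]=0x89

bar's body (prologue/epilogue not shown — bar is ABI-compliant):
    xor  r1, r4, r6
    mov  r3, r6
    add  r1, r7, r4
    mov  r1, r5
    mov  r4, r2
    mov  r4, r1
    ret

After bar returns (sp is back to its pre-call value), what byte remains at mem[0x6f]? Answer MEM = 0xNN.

prologue: push r3 → mem[0x6f]=0xbe, sp=0x6f
body[0] xor  r1, r4, r6 → r1=0x77
body[1] mov  r3, r6 → r3=0x75
body[2] add  r1, r7, r4 → r1=0x52
body[3] mov  r1, r5 → r1=0x02
body[4] mov  r4, r2 → r4=0x54
body[5] mov  r4, r1 → r4=0x02
epilogue: pop r3=0xbe, sp=0x70
prologue pushed ['r3'] at ['0x6f']

MEM = 0xbe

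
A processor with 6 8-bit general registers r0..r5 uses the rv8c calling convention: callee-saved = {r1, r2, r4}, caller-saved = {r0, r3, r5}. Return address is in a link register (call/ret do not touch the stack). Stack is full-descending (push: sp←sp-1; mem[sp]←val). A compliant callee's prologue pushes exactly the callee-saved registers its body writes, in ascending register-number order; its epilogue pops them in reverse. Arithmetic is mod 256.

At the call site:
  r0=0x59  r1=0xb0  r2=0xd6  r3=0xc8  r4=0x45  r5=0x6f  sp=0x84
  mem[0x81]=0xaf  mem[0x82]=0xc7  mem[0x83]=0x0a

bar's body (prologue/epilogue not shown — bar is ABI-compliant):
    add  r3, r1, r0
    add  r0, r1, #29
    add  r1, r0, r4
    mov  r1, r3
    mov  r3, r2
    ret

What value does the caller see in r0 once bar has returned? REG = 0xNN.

REG = 0xcd

prologue: push r1 -> mem[0x83]=0xb0, sp=0x83
body[0] add  r3, r1, r0 -> r3=0x09
body[1] add  r0, r1, #29 -> r0=0xcd
body[2] add  r1, r0, r4 -> r1=0x12
body[3] mov  r1, r3 -> r1=0x09
body[4] mov  r3, r2 -> r3=0xd6
epilogue: pop r1=0xb0, sp=0x84
r0 is caller-saved -> body value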